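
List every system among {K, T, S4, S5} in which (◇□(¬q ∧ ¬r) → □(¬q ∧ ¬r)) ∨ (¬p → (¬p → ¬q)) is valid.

S5-tableau for the negation ¬((◇□(¬q ∧ ¬r) → □(¬q ∧ ¬r)) ∨ (¬p → (¬p → ¬q))):
1. ¬((◇□(¬q ∧ ¬r) → □(¬q ∧ ¬r)) ∨ (¬p → (¬p → ¬q))), u
2. ¬(◇□(¬q ∧ ¬r) → □(¬q ∧ ¬r)), u
3. ¬(¬p → (¬p → ¬q)), u
4. ◇□(¬q ∧ ¬r), u
5. ¬□(¬q ∧ ¬r), u
6. ¬p, u
7. ¬(¬p → ¬q), u
8. q, u
9. □(¬q ∧ ¬r), v
10. ¬q ∧ ¬r, u
11. ¬q, u
12. ¬r, u
Accessibility: uRu, uRv, vRu, vRv
Branch closes: q and ¬q both at u.
Every branch closes (one shown): valid in S5.
S4-tableau for the negation ¬((◇□(¬q ∧ ¬r) → □(¬q ∧ ¬r)) ∨ (¬p → (¬p → ¬q))):
1. ¬((◇□(¬q ∧ ¬r) → □(¬q ∧ ¬r)) ∨ (¬p → (¬p → ¬q))), u
2. ¬(◇□(¬q ∧ ¬r) → □(¬q ∧ ¬r)), u
3. ¬(¬p → (¬p → ¬q)), u
4. ◇□(¬q ∧ ¬r), u
5. ¬□(¬q ∧ ¬r), u
6. ¬p, u
7. ¬(¬p → ¬q), u
8. q, u
9. □(¬q ∧ ¬r), v
10. ¬q ∧ ¬r, v
11. ¬q, v
12. ¬r, v
13. ¬(¬q ∧ ¬r), w
14. r, w
Accessibility: uRu, uRv, uRw, vRv, wRw
Complete open branch: countermodel on an S4-frame, so not valid in S4, nor in K, T (the same frame is also a K-frame and a T-frame).

S5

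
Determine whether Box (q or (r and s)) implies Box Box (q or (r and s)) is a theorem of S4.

Yes, valid

Tableau for the negation not (Box (q or (r and s)) implies Box Box (q or (r and s))):
1. not (Box (q or (r and s)) implies Box Box (q or (r and s))), u
2. Box (q or (r and s)), u   [neg-implies-rule on 1]
3. not Box Box (q or (r and s)), u   [neg-implies-rule on 1]
4. q or (r and s), u   [Box-rule on 2 via uRu]
5. r and s, u   [or-rule on 4 (branches; this branch)]
6. r, u   [and-rule on 5]
7. s, u   [and-rule on 5]
8. not Box (q or (r and s)), v   [neg-Box-rule on 3: fresh world v, uRv]
9. q or (r and s), v   [Box-rule on 2 via uRv]
10. r and s, v   [or-rule on 9 (branches; this branch)]
11. r, v   [and-rule on 10]
12. s, v   [and-rule on 10]
13. not (q or (r and s)), w   [neg-Box-rule on 8: fresh world w, vRw]
14. not q, w   [neg-or-rule on 13]
15. not (r and s), w   [neg-or-rule on 13]
16. q or (r and s), w   [Box-rule on 2 via uRw]
17. not s, w   [neg-and-rule on 15 (branches; this branch)]
18. r and s, w   [or-rule on 16 (branches; this branch)]
19. r, w   [and-rule on 18]
20. s, w   [and-rule on 18]
Accessibility: uRu, uRv, uRw, vRv, vRw, wRw
Branch closes: s and not s both at w.
Every branch of the negation's tableau closes; the branch above is one of them.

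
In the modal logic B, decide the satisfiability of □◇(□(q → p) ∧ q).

Satisfiable (open branch found)

1. □◇(□(q → p) ∧ q), 0
2. ◇(□(q → p) ∧ q), 0
3. □(q → p) ∧ q, 1
4. □(q → p), 1
5. q, 1
6. ◇(□(q → p) ∧ q), 1
7. q → p, 0
8. q → p, 1
9. p, 0
10. p, 1
11. □(q → p) ∧ q, 2
12. □(q → p), 2
13. q, 2
14. q → p, 2
15. p, 2
Accessibility: 0R0, 0R1, 1R0, 1R1, 1R2, 2R1, 2R2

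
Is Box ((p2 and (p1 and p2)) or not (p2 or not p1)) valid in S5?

No, not valid

Tableau for the negation not Box ((p2 and (p1 and p2)) or not (p2 or not p1)):
1. not Box ((p2 and (p1 and p2)) or not (p2 or not p1)), u
2. not ((p2 and (p1 and p2)) or not (p2 or not p1)), v
3. not (p2 and (p1 and p2)), v
4. p2 or not p1, v
5. not (p1 and p2), v
6. not p1, v
7. not p2, v
Accessibility: uRu, uRv, vRu, vRv
The negation has an open branch (countermodel exists).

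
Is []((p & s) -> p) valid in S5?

Yes, valid

Tableau for the negation ~[]((p & s) -> p):
1. ~[]((p & s) -> p), 0
2. ~((p & s) -> p), 1
3. p & s, 1
4. ~p, 1
5. p, 1
6. s, 1
Accessibility: 0R0, 0R1, 1R0, 1R1
Branch closes: p and ~p both at 1.
All branches of the negation close; one closing branch shown above.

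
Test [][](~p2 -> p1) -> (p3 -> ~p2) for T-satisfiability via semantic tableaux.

1. [][](~p2 -> p1) -> (p3 -> ~p2), 0
2. p3 -> ~p2, 0
3. ~p2, 0
Accessibility: 0R0

Satisfiable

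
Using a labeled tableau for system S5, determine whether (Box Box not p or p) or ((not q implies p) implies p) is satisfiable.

1. (Box Box not p or p) or ((not q implies p) implies p), 0
2. (not q implies p) implies p, 0
3. p, 0
Accessibility: 0R0

Satisfiable (open branch found)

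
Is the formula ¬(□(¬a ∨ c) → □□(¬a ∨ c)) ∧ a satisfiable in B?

Satisfiable (open branch found)

1. ¬(□(¬a ∨ c) → □□(¬a ∨ c)) ∧ a, w0
2. ¬(□(¬a ∨ c) → □□(¬a ∨ c)), w0   [∧-rule on 1]
3. a, w0   [∧-rule on 1]
4. □(¬a ∨ c), w0   [¬→-rule on 2]
5. ¬□□(¬a ∨ c), w0   [¬→-rule on 2]
6. ¬a ∨ c, w0   [□-rule on 4 via w0Rw0]
7. c, w0   [∨-rule on 6 (branches; this branch)]
8. ¬□(¬a ∨ c), w1   [¬□-rule on 5: fresh world w1, w0Rw1]
9. ¬a ∨ c, w1   [□-rule on 4 via w0Rw1]
10. c, w1   [∨-rule on 9 (branches; this branch)]
11. ¬(¬a ∨ c), w2   [¬□-rule on 8: fresh world w2, w1Rw2]
12. a, w2   [¬∨-rule on 11]
13. ¬c, w2   [¬∨-rule on 11]
Accessibility: w0Rw0, w0Rw1, w1Rw0, w1Rw1, w1Rw2, w2Rw1, w2Rw2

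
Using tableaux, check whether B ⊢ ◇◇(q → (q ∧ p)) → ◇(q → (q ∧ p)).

Tableau for the negation ¬(◇◇(q → (q ∧ p)) → ◇(q → (q ∧ p))):
1. ¬(◇◇(q → (q ∧ p)) → ◇(q → (q ∧ p))), 0
2. ◇◇(q → (q ∧ p)), 0
3. ¬◇(q → (q ∧ p)), 0
4. ¬(q → (q ∧ p)), 0
5. q, 0
6. ¬(q ∧ p), 0
7. ¬p, 0
8. ◇(q → (q ∧ p)), 1
9. ¬(q → (q ∧ p)), 1
10. q, 1
11. ¬(q ∧ p), 1
12. ¬p, 1
13. q → (q ∧ p), 2
14. q ∧ p, 2
15. q, 2
16. p, 2
Accessibility: 0R0, 0R1, 1R0, 1R1, 1R2, 2R1, 2R2
The negation has an open branch (countermodel exists).

No, not valid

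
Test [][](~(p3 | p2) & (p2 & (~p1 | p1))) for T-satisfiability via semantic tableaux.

1. [][](~(p3 | p2) & (p2 & (~p1 | p1))), 0
2. [](~(p3 | p2) & (p2 & (~p1 | p1))), 0
3. ~(p3 | p2) & (p2 & (~p1 | p1)), 0
4. ~(p3 | p2), 0
5. p2 & (~p1 | p1), 0
6. ~p3, 0
7. ~p2, 0
8. p2, 0
9. ~p1 | p1, 0
Accessibility: 0R0
Branch closes: p2 and ~p2 both at 0.
(One branch shown.) All branches close.

Unsatisfiable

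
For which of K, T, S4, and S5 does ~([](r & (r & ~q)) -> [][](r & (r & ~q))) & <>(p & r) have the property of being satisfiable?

K, T

S4-tableau for the formula:
1. ~([](r & (r & ~q)) -> [][](r & (r & ~q))) & <>(p & r), u
2. ~([](r & (r & ~q)) -> [][](r & (r & ~q))), u
3. <>(p & r), u
4. [](r & (r & ~q)), u
5. ~[][](r & (r & ~q)), u
6. r & (r & ~q), u
7. r, u
8. r & ~q, u
9. ~q, u
10. p & r, v
11. p, v
12. r, v
13. r & (r & ~q), v
14. r & ~q, v
15. ~q, v
16. ~[](r & (r & ~q)), w
17. r & (r & ~q), w
18. r, w
19. r & ~q, w
20. ~q, w
21. ~(r & (r & ~q)), x
22. r & (r & ~q), x
23. r, x
24. r & ~q, x
25. ~q, x
26. ~(r & ~q), x
27. q, x
Accessibility: uRu, uRv, uRw, uRx, vRv, wRw, wRx, xRx
Branch closes: q and ~q both at x.
Every branch closes (one shown): unsatisfiable in S4, hence also in S5 (every S5-frame is an S4-frame).
T-tableau for the formula:
1. ~([](r & (r & ~q)) -> [][](r & (r & ~q))) & <>(p & r), u
2. ~([](r & (r & ~q)) -> [][](r & (r & ~q))), u
3. <>(p & r), u
4. [](r & (r & ~q)), u
5. ~[][](r & (r & ~q)), u
6. r & (r & ~q), u
7. r, u
8. r & ~q, u
9. ~q, u
10. p & r, v
11. p, v
12. r, v
13. r & (r & ~q), v
14. r & ~q, v
15. ~q, v
16. ~[](r & (r & ~q)), w
17. r & (r & ~q), w
18. r, w
19. r & ~q, w
20. ~q, w
21. ~(r & (r & ~q)), x
22. ~(r & ~q), x
23. q, x
Accessibility: uRu, uRv, uRw, vRv, wRw, wRx, xRx
Complete open branch: satisfiable in T, hence also in K (this T-model is also a K-model).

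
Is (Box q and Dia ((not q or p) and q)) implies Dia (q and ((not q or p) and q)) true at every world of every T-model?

Yes, valid

Tableau for the negation not ((Box q and Dia ((not q or p) and q)) implies Dia (q and ((not q or p) and q))):
1. not ((Box q and Dia ((not q or p) and q)) implies Dia (q and ((not q or p) and q))), u
2. Box q and Dia ((not q or p) and q), u   [neg-implies-rule on 1]
3. not Dia (q and ((not q or p) and q)), u   [neg-implies-rule on 1]
4. Box q, u   [and-rule on 2]
5. Dia ((not q or p) and q), u   [and-rule on 2]
6. not (q and ((not q or p) and q)), u   [neg-Dia-rule on 3 via uRu]
7. q, u   [Box-rule on 4 via uRu]
8. not ((not q or p) and q), u   [neg-and-rule on 6 (branches; this branch)]
9. not (not q or p), u   [neg-and-rule on 8 (branches; this branch)]
10. not p, u   [neg-or-rule on 9]
11. (not q or p) and q, v   [Dia-rule on 5: fresh world v, uRv]
12. not q or p, v   [and-rule on 11]
13. q, v   [and-rule on 11]
14. not (q and ((not q or p) and q)), v   [neg-Dia-rule on 3 via uRv]
15. p, v   [or-rule on 12 (branches; this branch)]
16. not ((not q or p) and q), v   [neg-and-rule on 14 (branches; this branch)]
17. not (not q or p), v   [neg-and-rule on 16 (branches; this branch)]
18. not p, v   [neg-or-rule on 17]
Accessibility: uRu, uRv, vRv
Branch closes: p and not p both at v.
Every branch of the negation's tableau closes; the branch above is one of them.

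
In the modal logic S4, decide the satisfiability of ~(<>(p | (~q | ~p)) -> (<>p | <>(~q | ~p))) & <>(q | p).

1. ~(<>(p | (~q | ~p)) -> (<>p | <>(~q | ~p))) & <>(q | p), u
2. ~(<>(p | (~q | ~p)) -> (<>p | <>(~q | ~p))), u
3. <>(q | p), u
4. <>(p | (~q | ~p)), u
5. ~(<>p | <>(~q | ~p)), u
6. ~<>p, u
7. ~<>(~q | ~p), u
8. ~p, u
9. ~(~q | ~p), u
10. q, u
11. p, u
Accessibility: uRu
Branch closes: p and ~p both at u.
Every branch closes; the branch above is one of them.

Unsatisfiable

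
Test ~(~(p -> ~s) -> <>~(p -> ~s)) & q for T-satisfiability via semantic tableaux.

1. ~(~(p -> ~s) -> <>~(p -> ~s)) & q, w0
2. ~(~(p -> ~s) -> <>~(p -> ~s)), w0
3. q, w0
4. ~(p -> ~s), w0
5. ~<>~(p -> ~s), w0
6. p, w0
7. s, w0
8. p -> ~s, w0
9. ~s, w0
Accessibility: w0Rw0
Branch closes: s and ~s both at w0.
Every branch closes; the branch above is one of them.

No, unsatisfiable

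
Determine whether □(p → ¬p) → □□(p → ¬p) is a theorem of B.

No, not valid

Tableau for the negation ¬(□(p → ¬p) → □□(p → ¬p)):
1. ¬(□(p → ¬p) → □□(p → ¬p)), w0
2. □(p → ¬p), w0
3. ¬□□(p → ¬p), w0
4. p → ¬p, w0
5. ¬p, w0
6. ¬□(p → ¬p), w1
7. p → ¬p, w1
8. ¬p, w1
9. ¬(p → ¬p), w2
10. p, w2
Accessibility: w0Rw0, w0Rw1, w1Rw0, w1Rw1, w1Rw2, w2Rw1, w2Rw2
The negation has an open branch (countermodel exists).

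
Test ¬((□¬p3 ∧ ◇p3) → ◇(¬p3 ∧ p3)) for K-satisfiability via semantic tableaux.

1. ¬((□¬p3 ∧ ◇p3) → ◇(¬p3 ∧ p3)), 0
2. □¬p3 ∧ ◇p3, 0
3. ¬◇(¬p3 ∧ p3), 0
4. □¬p3, 0
5. ◇p3, 0
6. p3, 1
7. ¬(¬p3 ∧ p3), 1
8. ¬p3, 1
Accessibility: 0R1
Branch closes: p3 and ¬p3 both at 1.
(One branch shown.) All branches close.

No, unsatisfiable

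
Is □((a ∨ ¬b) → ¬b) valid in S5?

Tableau for the negation ¬□((a ∨ ¬b) → ¬b):
1. ¬□((a ∨ ¬b) → ¬b), u
2. ¬((a ∨ ¬b) → ¬b), v
3. a ∨ ¬b, v
4. b, v
5. a, v
Accessibility: uRu, uRv, vRu, vRv
The negation has an open branch (countermodel exists).

Invalid (countermodel exists)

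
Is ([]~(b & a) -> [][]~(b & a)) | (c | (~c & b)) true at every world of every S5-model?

Yes, valid

Tableau for the negation ~(([]~(b & a) -> [][]~(b & a)) | (c | (~c & b))):
1. ~(([]~(b & a) -> [][]~(b & a)) | (c | (~c & b))), u
2. ~([]~(b & a) -> [][]~(b & a)), u
3. ~(c | (~c & b)), u
4. []~(b & a), u
5. ~[][]~(b & a), u
6. ~c, u
7. ~(~c & b), u
8. ~(b & a), u
9. ~b, u
10. ~a, u
11. ~[]~(b & a), v
12. ~(b & a), v
13. ~a, v
14. b & a, w
15. b, w
16. a, w
17. ~(b & a), w
18. ~a, w
Accessibility: uRu, uRv, uRw, vRu, vRv, vRw, wRu, wRv, wRw
Branch closes: a and ~a both at w.
All branches of the negation close; one closing branch shown above.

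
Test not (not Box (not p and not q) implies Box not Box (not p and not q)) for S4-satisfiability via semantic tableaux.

1. not (not Box (not p and not q) implies Box not Box (not p and not q)), u
2. not Box (not p and not q), u
3. not Box not Box (not p and not q), u
4. not (not p and not q), v
5. q, v
6. Box (not p and not q), w
7. not p and not q, w
8. not p, w
9. not q, w
Accessibility: uRu, uRv, uRw, vRv, wRw

Satisfiable (open branch found)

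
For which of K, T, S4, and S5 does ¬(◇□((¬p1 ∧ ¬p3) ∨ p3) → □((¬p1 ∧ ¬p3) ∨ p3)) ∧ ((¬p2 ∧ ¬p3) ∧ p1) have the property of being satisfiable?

S5-tableau for the formula:
1. ¬(◇□((¬p1 ∧ ¬p3) ∨ p3) → □((¬p1 ∧ ¬p3) ∨ p3)) ∧ ((¬p2 ∧ ¬p3) ∧ p1), w0
2. ¬(◇□((¬p1 ∧ ¬p3) ∨ p3) → □((¬p1 ∧ ¬p3) ∨ p3)), w0   [∧-rule on 1]
3. (¬p2 ∧ ¬p3) ∧ p1, w0   [∧-rule on 1]
4. ◇□((¬p1 ∧ ¬p3) ∨ p3), w0   [¬→-rule on 2]
5. ¬□((¬p1 ∧ ¬p3) ∨ p3), w0   [¬→-rule on 2]
6. ¬p2 ∧ ¬p3, w0   [∧-rule on 3]
7. p1, w0   [∧-rule on 3]
8. ¬p2, w0   [∧-rule on 6]
9. ¬p3, w0   [∧-rule on 6]
10. □((¬p1 ∧ ¬p3) ∨ p3), w1   [◇-rule on 4: fresh world w1, w0Rw1]
11. (¬p1 ∧ ¬p3) ∨ p3, w0   [□-rule on 10 via w1Rw0]
12. (¬p1 ∧ ¬p3) ∨ p3, w1   [□-rule on 10 via w1Rw1]
13. ¬p1 ∧ ¬p3, w0   [∨-rule on 11 (branches; this branch)]
14. ¬p1, w0   [∧-rule on 13]
Accessibility: w0Rw0, w0Rw1, w1Rw0, w1Rw1
Branch closes: p1 and ¬p1 both at w0.
Every branch closes (one shown): unsatisfiable in S5.
S4-tableau for the formula:
1. ¬(◇□((¬p1 ∧ ¬p3) ∨ p3) → □((¬p1 ∧ ¬p3) ∨ p3)) ∧ ((¬p2 ∧ ¬p3) ∧ p1), w0
2. ¬(◇□((¬p1 ∧ ¬p3) ∨ p3) → □((¬p1 ∧ ¬p3) ∨ p3)), w0   [∧-rule on 1]
3. (¬p2 ∧ ¬p3) ∧ p1, w0   [∧-rule on 1]
4. ◇□((¬p1 ∧ ¬p3) ∨ p3), w0   [¬→-rule on 2]
5. ¬□((¬p1 ∧ ¬p3) ∨ p3), w0   [¬→-rule on 2]
6. ¬p2 ∧ ¬p3, w0   [∧-rule on 3]
7. p1, w0   [∧-rule on 3]
8. ¬p2, w0   [∧-rule on 6]
9. ¬p3, w0   [∧-rule on 6]
10. □((¬p1 ∧ ¬p3) ∨ p3), w1   [◇-rule on 4: fresh world w1, w0Rw1]
11. (¬p1 ∧ ¬p3) ∨ p3, w1   [□-rule on 10 via w1Rw1]
12. p3, w1   [∨-rule on 11 (branches; this branch)]
13. ¬((¬p1 ∧ ¬p3) ∨ p3), w2   [¬□-rule on 5: fresh world w2, w0Rw2]
14. ¬(¬p1 ∧ ¬p3), w2   [¬∨-rule on 13]
15. ¬p3, w2   [¬∨-rule on 13]
16. p1, w2   [¬∧-rule on 14 (branches; this branch)]
Accessibility: w0Rw0, w0Rw1, w0Rw2, w1Rw1, w2Rw2
Complete open branch: satisfiable in S4, hence also in K, T (this S4-model is also a K-model and a T-model).

K, T, S4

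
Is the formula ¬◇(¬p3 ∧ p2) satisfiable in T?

1. ¬◇(¬p3 ∧ p2), w0
2. ¬(¬p3 ∧ p2), w0   [¬◇-rule on 1 via w0Rw0]
3. ¬p2, w0   [¬∧-rule on 2 (branches; this branch)]
Accessibility: w0Rw0

Satisfiable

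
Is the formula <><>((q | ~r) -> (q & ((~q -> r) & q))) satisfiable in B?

1. <><>((q | ~r) -> (q & ((~q -> r) & q))), 0
2. <>((q | ~r) -> (q & ((~q -> r) & q))), 1
3. (q | ~r) -> (q & ((~q -> r) & q)), 2
4. q & ((~q -> r) & q), 2
5. q, 2
6. (~q -> r) & q, 2
7. ~q -> r, 2
8. r, 2
Accessibility: 0R0, 0R1, 1R0, 1R1, 1R2, 2R1, 2R2

Satisfiable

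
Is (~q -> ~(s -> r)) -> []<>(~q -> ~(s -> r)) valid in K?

Not valid

Tableau for the negation ~((~q -> ~(s -> r)) -> []<>(~q -> ~(s -> r))):
1. ~((~q -> ~(s -> r)) -> []<>(~q -> ~(s -> r))), u
2. ~q -> ~(s -> r), u
3. ~[]<>(~q -> ~(s -> r)), u
4. ~(s -> r), u
5. s, u
6. ~r, u
7. ~<>(~q -> ~(s -> r)), v
Accessibility: uRv
The negation has an open branch (countermodel exists).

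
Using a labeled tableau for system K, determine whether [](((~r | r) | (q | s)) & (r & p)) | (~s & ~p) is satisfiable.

Satisfiable (open branch found)

1. [](((~r | r) | (q | s)) & (r & p)) | (~s & ~p), w0
2. ~s & ~p, w0   [|-rule on 1 (branches; this branch)]
3. ~s, w0   [&-rule on 2]
4. ~p, w0   [&-rule on 2]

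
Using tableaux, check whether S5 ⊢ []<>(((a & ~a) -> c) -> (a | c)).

Invalid (countermodel exists)

Tableau for the negation ~[]<>(((a & ~a) -> c) -> (a | c)):
1. ~[]<>(((a & ~a) -> c) -> (a | c)), 0
2. ~<>(((a & ~a) -> c) -> (a | c)), 1
3. ~(((a & ~a) -> c) -> (a | c)), 0
4. (a & ~a) -> c, 0
5. ~(a | c), 0
6. ~a, 0
7. ~c, 0
8. ~(((a & ~a) -> c) -> (a | c)), 1
9. (a & ~a) -> c, 1
10. ~(a | c), 1
11. ~a, 1
12. ~c, 1
13. ~(a & ~a), 0
14. ~(a & ~a), 1
Accessibility: 0R0, 0R1, 1R0, 1R1
The negation has an open branch (countermodel exists).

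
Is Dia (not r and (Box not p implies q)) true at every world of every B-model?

Tableau for the negation not Dia (not r and (Box not p implies q)):
1. not Dia (not r and (Box not p implies q)), 0
2. not (not r and (Box not p implies q)), 0   [neg-Dia-rule on 1 via 0R0]
3. not (Box not p implies q), 0   [neg-and-rule on 2 (branches; this branch)]
4. Box not p, 0   [neg-implies-rule on 3]
5. not q, 0   [neg-implies-rule on 3]
6. not p, 0   [Box-rule on 4 via 0R0]
Accessibility: 0R0
The negation has an open branch (countermodel exists).

No, not valid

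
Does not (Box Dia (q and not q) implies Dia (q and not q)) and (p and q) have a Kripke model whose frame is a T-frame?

1. not (Box Dia (q and not q) implies Dia (q and not q)) and (p and q), u
2. not (Box Dia (q and not q) implies Dia (q and not q)), u
3. p and q, u
4. Box Dia (q and not q), u
5. not Dia (q and not q), u
6. p, u
7. q, u
8. Dia (q and not q), u
9. not (q and not q), u
10. q and not q, v
11. q, v
12. not q, v
Accessibility: uRu, uRv, vRv
Branch closes: q and not q both at v.
(One branch shown.) All branches close.

Unsatisfiable (every branch closes)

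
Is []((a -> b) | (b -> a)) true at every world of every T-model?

Tableau for the negation ~[]((a -> b) | (b -> a)):
1. ~[]((a -> b) | (b -> a)), 0
2. ~((a -> b) | (b -> a)), 1
3. ~(a -> b), 1
4. ~(b -> a), 1
5. a, 1
6. ~b, 1
7. b, 1
8. ~a, 1
Accessibility: 0R0, 0R1, 1R1
Branch closes: b and ~b both at 1.
Every branch of the negation's tableau closes; the branch above is one of them.

Valid in T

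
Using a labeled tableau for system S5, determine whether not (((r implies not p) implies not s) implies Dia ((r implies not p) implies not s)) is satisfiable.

Unsatisfiable

1. not (((r implies not p) implies not s) implies Dia ((r implies not p) implies not s)), 0
2. (r implies not p) implies not s, 0
3. not Dia ((r implies not p) implies not s), 0
4. not ((r implies not p) implies not s), 0
5. r implies not p, 0
6. s, 0
7. not (r implies not p), 0
8. r, 0
9. p, 0
10. not p, 0
Accessibility: 0R0
Branch closes: p and not p both at 0.
(One branch shown.) All branches close.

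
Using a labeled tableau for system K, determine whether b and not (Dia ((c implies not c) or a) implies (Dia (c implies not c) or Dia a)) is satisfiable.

Unsatisfiable

1. b and not (Dia ((c implies not c) or a) implies (Dia (c implies not c) or Dia a)), 0
2. b, 0   [and-rule on 1]
3. not (Dia ((c implies not c) or a) implies (Dia (c implies not c) or Dia a)), 0   [and-rule on 1]
4. Dia ((c implies not c) or a), 0   [neg-implies-rule on 3]
5. not (Dia (c implies not c) or Dia a), 0   [neg-implies-rule on 3]
6. not Dia (c implies not c), 0   [neg-or-rule on 5]
7. not Dia a, 0   [neg-or-rule on 5]
8. (c implies not c) or a, 1   [Dia-rule on 4: fresh world 1, 0R1]
9. not (c implies not c), 1   [neg-Dia-rule on 6 via 0R1]
10. c, 1   [neg-implies-rule on 9]
11. not a, 1   [neg-Dia-rule on 7 via 0R1]
12. c implies not c, 1   [or-rule on 8 (branches; this branch)]
13. not c, 1   [implies-rule on 12 (branches; this branch)]
Accessibility: 0R1
Branch closes: c and not c both at 1.
All branches of the tableau close; one closing branch shown above.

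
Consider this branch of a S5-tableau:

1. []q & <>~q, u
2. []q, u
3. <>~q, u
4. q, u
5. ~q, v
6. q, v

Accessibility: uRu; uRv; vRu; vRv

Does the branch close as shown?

Both q and ~q appear at v.

Closed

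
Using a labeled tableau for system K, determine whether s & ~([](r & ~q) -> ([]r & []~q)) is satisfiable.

No, unsatisfiable

1. s & ~([](r & ~q) -> ([]r & []~q)), 0
2. s, 0
3. ~([](r & ~q) -> ([]r & []~q)), 0
4. [](r & ~q), 0
5. ~([]r & []~q), 0
6. ~[]~q, 0
7. q, 1
8. r & ~q, 1
9. r, 1
10. ~q, 1
Accessibility: 0R1
Branch closes: q and ~q both at 1.
Every branch closes; the branch above is one of them.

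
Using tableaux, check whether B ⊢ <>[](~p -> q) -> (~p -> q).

Tableau for the negation ~(<>[](~p -> q) -> (~p -> q)):
1. ~(<>[](~p -> q) -> (~p -> q)), w0
2. <>[](~p -> q), w0
3. ~(~p -> q), w0
4. ~p, w0
5. ~q, w0
6. [](~p -> q), w1
7. ~p -> q, w0
8. ~p -> q, w1
9. q, w0
Accessibility: w0Rw0, w0Rw1, w1Rw0, w1Rw1
Branch closes: q and ~q both at w0.
All branches of the negation close; one closing branch shown above.

Valid in B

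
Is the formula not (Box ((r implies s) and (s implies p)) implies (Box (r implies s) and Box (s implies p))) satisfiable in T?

No, unsatisfiable

1. not (Box ((r implies s) and (s implies p)) implies (Box (r implies s) and Box (s implies p))), u
2. Box ((r implies s) and (s implies p)), u   [neg-implies-rule on 1]
3. not (Box (r implies s) and Box (s implies p)), u   [neg-implies-rule on 1]
4. (r implies s) and (s implies p), u   [Box-rule on 2 via uRu]
5. r implies s, u   [and-rule on 4]
6. s implies p, u   [and-rule on 4]
7. not Box (s implies p), u   [neg-and-rule on 3 (branches; this branch)]
8. s, u   [implies-rule on 5 (branches; this branch)]
9. p, u   [implies-rule on 6 (branches; this branch)]
10. not (s implies p), v   [neg-Box-rule on 7: fresh world v, uRv]
11. s, v   [neg-implies-rule on 10]
12. not p, v   [neg-implies-rule on 10]
13. (r implies s) and (s implies p), v   [Box-rule on 2 via uRv]
14. r implies s, v   [and-rule on 13]
15. s implies p, v   [and-rule on 13]
16. p, v   [implies-rule on 15 (branches; this branch)]
Accessibility: uRu, uRv, vRv
Branch closes: p and not p both at v.
All branches of the tableau close; one closing branch shown above.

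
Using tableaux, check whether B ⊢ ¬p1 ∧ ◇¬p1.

Not valid

Tableau for the negation ¬(¬p1 ∧ ◇¬p1):
1. ¬(¬p1 ∧ ◇¬p1), 0
2. ¬◇¬p1, 0
3. p1, 0
Accessibility: 0R0
The negation has an open branch (countermodel exists).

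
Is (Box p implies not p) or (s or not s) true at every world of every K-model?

Tableau for the negation not ((Box p implies not p) or (s or not s)):
1. not ((Box p implies not p) or (s or not s)), u
2. not (Box p implies not p), u
3. not (s or not s), u
4. Box p, u
5. p, u
6. not s, u
7. s, u
Branch closes: s and not s both at u.
All branches of the negation close; one closing branch shown above.

Yes, valid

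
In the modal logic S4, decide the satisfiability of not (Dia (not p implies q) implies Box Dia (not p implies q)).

1. not (Dia (not p implies q) implies Box Dia (not p implies q)), 0
2. Dia (not p implies q), 0
3. not Box Dia (not p implies q), 0
4. not p implies q, 1
5. q, 1
6. not Dia (not p implies q), 2
7. not (not p implies q), 2
8. not p, 2
9. not q, 2
Accessibility: 0R0, 0R1, 0R2, 1R1, 2R2

Satisfiable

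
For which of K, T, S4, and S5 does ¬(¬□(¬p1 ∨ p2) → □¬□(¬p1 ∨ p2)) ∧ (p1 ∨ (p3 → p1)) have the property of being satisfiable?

S4-tableau for the formula:
1. ¬(¬□(¬p1 ∨ p2) → □¬□(¬p1 ∨ p2)) ∧ (p1 ∨ (p3 → p1)), w0
2. ¬(¬□(¬p1 ∨ p2) → □¬□(¬p1 ∨ p2)), w0   [∧-rule on 1]
3. p1 ∨ (p3 → p1), w0   [∧-rule on 1]
4. ¬□(¬p1 ∨ p2), w0   [¬→-rule on 2]
5. ¬□¬□(¬p1 ∨ p2), w0   [¬→-rule on 2]
6. p3 → p1, w0   [∨-rule on 3 (branches; this branch)]
7. p1, w0   [→-rule on 6 (branches; this branch)]
8. ¬(¬p1 ∨ p2), w1   [¬□-rule on 4: fresh world w1, w0Rw1]
9. p1, w1   [¬∨-rule on 8]
10. ¬p2, w1   [¬∨-rule on 8]
11. □(¬p1 ∨ p2), w2   [¬□-rule on 5: fresh world w2, w0Rw2]
12. ¬p1 ∨ p2, w2   [□-rule on 11 via w2Rw2]
13. p2, w2   [∨-rule on 12 (branches; this branch)]
Accessibility: w0Rw0, w0Rw1, w0Rw2, w1Rw1, w2Rw2
Complete open branch: satisfiable in S4, hence also in K, T (this S4-model is also a K-model and a T-model).
S5-tableau for the formula:
1. ¬(¬□(¬p1 ∨ p2) → □¬□(¬p1 ∨ p2)) ∧ (p1 ∨ (p3 → p1)), w0
2. ¬(¬□(¬p1 ∨ p2) → □¬□(¬p1 ∨ p2)), w0   [∧-rule on 1]
3. p1 ∨ (p3 → p1), w0   [∧-rule on 1]
4. ¬□(¬p1 ∨ p2), w0   [¬→-rule on 2]
5. ¬□¬□(¬p1 ∨ p2), w0   [¬→-rule on 2]
6. p3 → p1, w0   [∨-rule on 3 (branches; this branch)]
7. p1, w0   [→-rule on 6 (branches; this branch)]
8. ¬(¬p1 ∨ p2), w1   [¬□-rule on 4: fresh world w1, w0Rw1]
9. p1, w1   [¬∨-rule on 8]
10. ¬p2, w1   [¬∨-rule on 8]
11. □(¬p1 ∨ p2), w2   [¬□-rule on 5: fresh world w2, w0Rw2]
12. ¬p1 ∨ p2, w0   [□-rule on 11 via w2Rw0]
13. ¬p1 ∨ p2, w1   [□-rule on 11 via w2Rw1]
14. ¬p1 ∨ p2, w2   [□-rule on 11 via w2Rw2]
15. p2, w0   [∨-rule on 12 (branches; this branch)]
16. p2, w1   [∨-rule on 13 (branches; this branch)]
Accessibility: w0Rw0, w0Rw1, w0Rw2, w1Rw0, w1Rw1, w1Rw2, w2Rw0, w2Rw1, w2Rw2
Branch closes: p2 and ¬p2 both at w1.
Every branch closes (one shown): unsatisfiable in S5.

K, T, S4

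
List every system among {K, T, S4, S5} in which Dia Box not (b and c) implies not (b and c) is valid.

S5-tableau for the negation not (Dia Box not (b and c) implies not (b and c)):
1. not (Dia Box not (b and c) implies not (b and c)), 0
2. Dia Box not (b and c), 0
3. b and c, 0
4. b, 0
5. c, 0
6. Box not (b and c), 1
7. not (b and c), 0
8. not (b and c), 1
9. not c, 0
Accessibility: 0R0, 0R1, 1R0, 1R1
Branch closes: c and not c both at 0.
Every branch closes (one shown): valid in S5.
S4-tableau for the negation not (Dia Box not (b and c) implies not (b and c)):
1. not (Dia Box not (b and c) implies not (b and c)), 0
2. Dia Box not (b and c), 0
3. b and c, 0
4. b, 0
5. c, 0
6. Box not (b and c), 1
7. not (b and c), 1
8. not c, 1
Accessibility: 0R0, 0R1, 1R1
Complete open branch: countermodel on an S4-frame, so not valid in S4, nor in K, T (the same frame is also a K-frame and a T-frame).

S5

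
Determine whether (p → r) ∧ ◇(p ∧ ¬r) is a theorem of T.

Invalid (countermodel exists)

Tableau for the negation ¬((p → r) ∧ ◇(p ∧ ¬r)):
1. ¬((p → r) ∧ ◇(p ∧ ¬r)), u
2. ¬◇(p ∧ ¬r), u
3. ¬(p ∧ ¬r), u
4. r, u
Accessibility: uRu
The negation has an open branch (countermodel exists).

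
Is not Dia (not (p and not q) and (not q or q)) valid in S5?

Not valid

Tableau for the negation Dia (not (p and not q) and (not q or q)):
1. Dia (not (p and not q) and (not q or q)), w0
2. not (p and not q) and (not q or q), w1
3. not (p and not q), w1
4. not q or q, w1
5. q, w1
Accessibility: w0Rw0, w0Rw1, w1Rw0, w1Rw1
The negation has an open branch (countermodel exists).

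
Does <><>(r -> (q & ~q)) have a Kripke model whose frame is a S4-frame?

Yes, satisfiable

1. <><>(r -> (q & ~q)), 0
2. <>(r -> (q & ~q)), 1   [<>-rule on 1: fresh world 1, 0R1]
3. r -> (q & ~q), 2   [<>-rule on 2: fresh world 2, 1R2]
4. ~r, 2   [->-rule on 3 (branches; this branch)]
Accessibility: 0R0, 0R1, 0R2, 1R1, 1R2, 2R2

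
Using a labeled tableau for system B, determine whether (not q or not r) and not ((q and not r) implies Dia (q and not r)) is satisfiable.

1. (not q or not r) and not ((q and not r) implies Dia (q and not r)), 0
2. not q or not r, 0   [and-rule on 1]
3. not ((q and not r) implies Dia (q and not r)), 0   [and-rule on 1]
4. q and not r, 0   [neg-implies-rule on 3]
5. not Dia (q and not r), 0   [neg-implies-rule on 3]
6. q, 0   [and-rule on 4]
7. not r, 0   [and-rule on 4]
8. not (q and not r), 0   [neg-Dia-rule on 5 via 0R0]
9. r, 0   [neg-and-rule on 8 (branches; this branch)]
Accessibility: 0R0
Branch closes: r and not r both at 0.
All branches of the tableau close; one closing branch shown above.

Unsatisfiable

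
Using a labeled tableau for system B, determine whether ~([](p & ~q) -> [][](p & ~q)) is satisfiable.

1. ~([](p & ~q) -> [][](p & ~q)), 0
2. [](p & ~q), 0
3. ~[][](p & ~q), 0
4. p & ~q, 0
5. p, 0
6. ~q, 0
7. ~[](p & ~q), 1
8. p & ~q, 1
9. p, 1
10. ~q, 1
11. ~(p & ~q), 2
12. q, 2
Accessibility: 0R0, 0R1, 1R0, 1R1, 1R2, 2R1, 2R2

Satisfiable (open branch found)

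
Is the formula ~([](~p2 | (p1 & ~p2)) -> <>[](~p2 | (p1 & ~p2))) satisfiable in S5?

Unsatisfiable

1. ~([](~p2 | (p1 & ~p2)) -> <>[](~p2 | (p1 & ~p2))), 0
2. [](~p2 | (p1 & ~p2)), 0
3. ~<>[](~p2 | (p1 & ~p2)), 0
4. ~p2 | (p1 & ~p2), 0
5. ~[](~p2 | (p1 & ~p2)), 0
6. p1 & ~p2, 0
7. p1, 0
8. ~p2, 0
9. ~(~p2 | (p1 & ~p2)), 1
10. p2, 1
11. ~(p1 & ~p2), 1
12. ~p2 | (p1 & ~p2), 1
13. ~[](~p2 | (p1 & ~p2)), 1
14. p1 & ~p2, 1
15. p1, 1
16. ~p2, 1
Accessibility: 0R0, 0R1, 1R0, 1R1
Branch closes: p2 and ~p2 both at 1.
(One branch shown.) All branches close.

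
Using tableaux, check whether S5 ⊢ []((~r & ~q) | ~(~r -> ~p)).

Not valid

Tableau for the negation ~[]((~r & ~q) | ~(~r -> ~p)):
1. ~[]((~r & ~q) | ~(~r -> ~p)), 0
2. ~((~r & ~q) | ~(~r -> ~p)), 1   [~[]-rule on 1: fresh world 1, 0R1]
3. ~(~r & ~q), 1   [~|-rule on 2]
4. ~r -> ~p, 1   [~|-rule on 2]
5. q, 1   [~&-rule on 3 (branches; this branch)]
6. ~p, 1   [->-rule on 4 (branches; this branch)]
Accessibility: 0R0, 0R1, 1R0, 1R1
The negation has an open branch (countermodel exists).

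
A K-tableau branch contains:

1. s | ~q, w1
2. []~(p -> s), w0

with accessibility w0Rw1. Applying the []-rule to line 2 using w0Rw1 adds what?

~(p -> s), w1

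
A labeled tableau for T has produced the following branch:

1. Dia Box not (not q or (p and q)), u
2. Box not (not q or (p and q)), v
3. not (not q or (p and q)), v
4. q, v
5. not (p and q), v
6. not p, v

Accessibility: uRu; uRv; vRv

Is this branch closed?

There is no literal clash: for every atom and world, at most one sign appears.

Open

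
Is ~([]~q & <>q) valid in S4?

Valid in S4

Tableau for the negation []~q & <>q:
1. []~q & <>q, u
2. []~q, u
3. <>q, u
4. ~q, u
5. q, v
6. ~q, v
Accessibility: uRu, uRv, vRv
Branch closes: q and ~q both at v.
Every branch of the negation's tableau closes; the branch above is one of them.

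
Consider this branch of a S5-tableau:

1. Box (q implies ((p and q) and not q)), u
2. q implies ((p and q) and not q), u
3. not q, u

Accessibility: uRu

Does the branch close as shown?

There is no literal clash: for every atom and world, at most one sign appears.

Not closed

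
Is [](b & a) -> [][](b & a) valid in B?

Invalid (countermodel exists)

Tableau for the negation ~([](b & a) -> [][](b & a)):
1. ~([](b & a) -> [][](b & a)), w0
2. [](b & a), w0
3. ~[][](b & a), w0
4. b & a, w0
5. b, w0
6. a, w0
7. ~[](b & a), w1
8. b & a, w1
9. b, w1
10. a, w1
11. ~(b & a), w2
12. ~a, w2
Accessibility: w0Rw0, w0Rw1, w1Rw0, w1Rw1, w1Rw2, w2Rw1, w2Rw2
The negation has an open branch (countermodel exists).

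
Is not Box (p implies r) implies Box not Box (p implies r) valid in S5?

Tableau for the negation not (not Box (p implies r) implies Box not Box (p implies r)):
1. not (not Box (p implies r) implies Box not Box (p implies r)), u
2. not Box (p implies r), u
3. not Box not Box (p implies r), u
4. not (p implies r), v
5. p, v
6. not r, v
7. Box (p implies r), w
8. p implies r, u
9. p implies r, v
10. p implies r, w
11. r, u
12. r, v
Accessibility: uRu, uRv, uRw, vRu, vRv, vRw, wRu, wRv, wRw
Branch closes: r and not r both at v.
Every branch of the negation's tableau closes; the branch above is one of them.

Valid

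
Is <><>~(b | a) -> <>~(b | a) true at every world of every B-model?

Tableau for the negation ~(<><>~(b | a) -> <>~(b | a)):
1. ~(<><>~(b | a) -> <>~(b | a)), w0
2. <><>~(b | a), w0
3. ~<>~(b | a), w0
4. b | a, w0
5. a, w0
6. <>~(b | a), w1
7. b | a, w1
8. a, w1
9. ~(b | a), w2
10. ~b, w2
11. ~a, w2
Accessibility: w0Rw0, w0Rw1, w1Rw0, w1Rw1, w1Rw2, w2Rw1, w2Rw2
The negation has an open branch (countermodel exists).

Invalid (countermodel exists)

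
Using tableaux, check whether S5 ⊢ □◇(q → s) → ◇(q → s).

Valid

Tableau for the negation ¬(□◇(q → s) → ◇(q → s)):
1. ¬(□◇(q → s) → ◇(q → s)), 0
2. □◇(q → s), 0
3. ¬◇(q → s), 0
4. ◇(q → s), 0
5. ¬(q → s), 0
6. q, 0
7. ¬s, 0
8. q → s, 1
9. ◇(q → s), 1
10. ¬(q → s), 1
11. q, 1
12. ¬s, 1
13. s, 1
Accessibility: 0R0, 0R1, 1R0, 1R1
Branch closes: s and ¬s both at 1.
All branches of the negation close; one closing branch shown above.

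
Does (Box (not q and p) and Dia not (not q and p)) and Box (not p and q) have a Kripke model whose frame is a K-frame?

No, unsatisfiable

1. (Box (not q and p) and Dia not (not q and p)) and Box (not p and q), w0
2. Box (not q and p) and Dia not (not q and p), w0
3. Box (not p and q), w0
4. Box (not q and p), w0
5. Dia not (not q and p), w0
6. not (not q and p), w1
7. not p and q, w1
8. not p, w1
9. q, w1
10. not q and p, w1
11. not q, w1
12. p, w1
Accessibility: w0Rw1
Branch closes: q and not q both at w1.
(One branch shown.) All branches close.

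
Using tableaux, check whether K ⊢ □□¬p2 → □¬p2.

Tableau for the negation ¬(□□¬p2 → □¬p2):
1. ¬(□□¬p2 → □¬p2), 0
2. □□¬p2, 0   [¬→-rule on 1]
3. ¬□¬p2, 0   [¬→-rule on 1]
4. p2, 1   [¬□-rule on 3: fresh world 1, 0R1]
5. □¬p2, 1   [□-rule on 2 via 0R1]
Accessibility: 0R1
The negation has an open branch (countermodel exists).

Not valid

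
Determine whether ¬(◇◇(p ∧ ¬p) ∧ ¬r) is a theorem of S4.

Valid

Tableau for the negation ◇◇(p ∧ ¬p) ∧ ¬r:
1. ◇◇(p ∧ ¬p) ∧ ¬r, w0
2. ◇◇(p ∧ ¬p), w0
3. ¬r, w0
4. ◇(p ∧ ¬p), w1
5. p ∧ ¬p, w2
6. p, w2
7. ¬p, w2
Accessibility: w0Rw0, w0Rw1, w0Rw2, w1Rw1, w1Rw2, w2Rw2
Branch closes: p and ¬p both at w2.
Every branch of the negation's tableau closes; the branch above is one of them.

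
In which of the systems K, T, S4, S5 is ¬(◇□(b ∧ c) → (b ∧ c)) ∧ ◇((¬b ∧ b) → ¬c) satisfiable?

K, T, S4

S4-tableau for the formula:
1. ¬(◇□(b ∧ c) → (b ∧ c)) ∧ ◇((¬b ∧ b) → ¬c), 0
2. ¬(◇□(b ∧ c) → (b ∧ c)), 0
3. ◇((¬b ∧ b) → ¬c), 0
4. ◇□(b ∧ c), 0
5. ¬(b ∧ c), 0
6. ¬c, 0
7. (¬b ∧ b) → ¬c, 1
8. ¬c, 1
9. □(b ∧ c), 2
10. b ∧ c, 2
11. b, 2
12. c, 2
Accessibility: 0R0, 0R1, 0R2, 1R1, 2R2
Complete open branch: satisfiable in S4, hence also in K, T (this S4-model is also a K-model and a T-model).
S5-tableau for the formula:
1. ¬(◇□(b ∧ c) → (b ∧ c)) ∧ ◇((¬b ∧ b) → ¬c), 0
2. ¬(◇□(b ∧ c) → (b ∧ c)), 0
3. ◇((¬b ∧ b) → ¬c), 0
4. ◇□(b ∧ c), 0
5. ¬(b ∧ c), 0
6. ¬c, 0
7. (¬b ∧ b) → ¬c, 1
8. ¬(¬b ∧ b), 1
9. ¬b, 1
10. □(b ∧ c), 2
11. b ∧ c, 0
12. b, 0
13. c, 0
Accessibility: 0R0, 0R1, 0R2, 1R0, 1R1, 1R2, 2R0, 2R1, 2R2
Branch closes: c and ¬c both at 0.
Every branch closes (one shown): unsatisfiable in S5.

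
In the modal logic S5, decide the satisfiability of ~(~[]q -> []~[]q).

Unsatisfiable

1. ~(~[]q -> []~[]q), 0
2. ~[]q, 0
3. ~[]~[]q, 0
4. ~q, 1
5. []q, 2
6. q, 0
7. q, 1
Accessibility: 0R0, 0R1, 0R2, 1R0, 1R1, 1R2, 2R0, 2R1, 2R2
Branch closes: q and ~q both at 1.
Every branch closes; the branch above is one of them.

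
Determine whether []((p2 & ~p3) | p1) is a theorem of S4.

Tableau for the negation ~[]((p2 & ~p3) | p1):
1. ~[]((p2 & ~p3) | p1), 0
2. ~((p2 & ~p3) | p1), 1   [~[]-rule on 1: fresh world 1, 0R1]
3. ~(p2 & ~p3), 1   [~|-rule on 2]
4. ~p1, 1   [~|-rule on 2]
5. p3, 1   [~&-rule on 3 (branches; this branch)]
Accessibility: 0R0, 0R1, 1R1
The negation has an open branch (countermodel exists).

Not valid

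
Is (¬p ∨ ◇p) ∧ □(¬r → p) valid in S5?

Tableau for the negation ¬((¬p ∨ ◇p) ∧ □(¬r → p)):
1. ¬((¬p ∨ ◇p) ∧ □(¬r → p)), w0
2. ¬□(¬r → p), w0
3. ¬(¬r → p), w1
4. ¬r, w1
5. ¬p, w1
Accessibility: w0Rw0, w0Rw1, w1Rw0, w1Rw1
The negation has an open branch (countermodel exists).

Invalid (countermodel exists)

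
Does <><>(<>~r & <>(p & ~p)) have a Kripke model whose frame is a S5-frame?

Unsatisfiable

1. <><>(<>~r & <>(p & ~p)), w0
2. <>(<>~r & <>(p & ~p)), w1   [<>-rule on 1: fresh world w1, w0Rw1]
3. <>~r & <>(p & ~p), w2   [<>-rule on 2: fresh world w2, w1Rw2]
4. <>~r, w2   [&-rule on 3]
5. <>(p & ~p), w2   [&-rule on 3]
6. ~r, w3   [<>-rule on 4: fresh world w3, w2Rw3]
7. p & ~p, w4   [<>-rule on 5: fresh world w4, w2Rw4]
8. p, w4   [&-rule on 7]
9. ~p, w4   [&-rule on 7]
Accessibility: w0Rw0, w0Rw1, w0Rw2, w0Rw3, w0Rw4, w1Rw0, w1Rw1, w1Rw2, w1Rw3, w1Rw4, w2Rw0, w2Rw1, w2Rw2, w2Rw3, w2Rw4, w3Rw0, w3Rw1, w3Rw2, w3Rw3, w3Rw4, w4Rw0, w4Rw1, w4Rw2, w4Rw3, w4Rw4
Branch closes: p and ~p both at w4.
All branches of the tableau close; one closing branch shown above.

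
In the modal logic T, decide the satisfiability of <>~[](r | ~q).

1. <>~[](r | ~q), w0
2. ~[](r | ~q), w1
3. ~(r | ~q), w2
4. ~r, w2
5. q, w2
Accessibility: w0Rw0, w0Rw1, w1Rw1, w1Rw2, w2Rw2

Satisfiable (open branch found)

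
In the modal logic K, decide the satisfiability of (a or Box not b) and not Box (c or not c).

1. (a or Box not b) and not Box (c or not c), 0
2. a or Box not b, 0
3. not Box (c or not c), 0
4. Box not b, 0
5. not (c or not c), 1
6. not c, 1
7. c, 1
Accessibility: 0R1
Branch closes: c and not c both at 1.
Every branch closes; the branch above is one of them.

Unsatisfiable (every branch closes)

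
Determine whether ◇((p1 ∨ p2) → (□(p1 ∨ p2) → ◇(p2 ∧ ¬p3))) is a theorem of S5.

No, not valid

Tableau for the negation ¬◇((p1 ∨ p2) → (□(p1 ∨ p2) → ◇(p2 ∧ ¬p3))):
1. ¬◇((p1 ∨ p2) → (□(p1 ∨ p2) → ◇(p2 ∧ ¬p3))), u
2. ¬((p1 ∨ p2) → (□(p1 ∨ p2) → ◇(p2 ∧ ¬p3))), u
3. p1 ∨ p2, u
4. ¬(□(p1 ∨ p2) → ◇(p2 ∧ ¬p3)), u
5. □(p1 ∨ p2), u
6. ¬◇(p2 ∧ ¬p3), u
7. ¬(p2 ∧ ¬p3), u
8. p2, u
9. p3, u
Accessibility: uRu
The negation has an open branch (countermodel exists).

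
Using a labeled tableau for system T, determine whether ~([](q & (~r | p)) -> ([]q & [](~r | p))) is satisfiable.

1. ~([](q & (~r | p)) -> ([]q & [](~r | p))), 0
2. [](q & (~r | p)), 0   [~->-rule on 1]
3. ~([]q & [](~r | p)), 0   [~->-rule on 1]
4. q & (~r | p), 0   [[]-rule on 2 via 0R0]
5. q, 0   [&-rule on 4]
6. ~r | p, 0   [&-rule on 4]
7. ~[](~r | p), 0   [~&-rule on 3 (branches; this branch)]
8. p, 0   [|-rule on 6 (branches; this branch)]
9. ~(~r | p), 1   [~[]-rule on 7: fresh world 1, 0R1]
10. r, 1   [~|-rule on 9]
11. ~p, 1   [~|-rule on 9]
12. q & (~r | p), 1   [[]-rule on 2 via 0R1]
13. q, 1   [&-rule on 12]
14. ~r | p, 1   [&-rule on 12]
15. p, 1   [|-rule on 14 (branches; this branch)]
Accessibility: 0R0, 0R1, 1R1
Branch closes: p and ~p both at 1.
All branches of the tableau close; one closing branch shown above.

No, unsatisfiable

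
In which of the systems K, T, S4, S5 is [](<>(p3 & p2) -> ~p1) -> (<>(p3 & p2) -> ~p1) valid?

T-tableau for the negation ~([](<>(p3 & p2) -> ~p1) -> (<>(p3 & p2) -> ~p1)):
1. ~([](<>(p3 & p2) -> ~p1) -> (<>(p3 & p2) -> ~p1)), 0
2. [](<>(p3 & p2) -> ~p1), 0   [~->-rule on 1]
3. ~(<>(p3 & p2) -> ~p1), 0   [~->-rule on 1]
4. <>(p3 & p2), 0   [~->-rule on 3]
5. p1, 0   [~->-rule on 3]
6. <>(p3 & p2) -> ~p1, 0   [[]-rule on 2 via 0R0]
7. ~<>(p3 & p2), 0   [->-rule on 6 (branches; this branch)]
8. ~(p3 & p2), 0   [~<>-rule on 7 via 0R0]
9. ~p2, 0   [~&-rule on 8 (branches; this branch)]
10. p3 & p2, 1   [<>-rule on 4: fresh world 1, 0R1]
11. p3, 1   [&-rule on 10]
12. p2, 1   [&-rule on 10]
13. <>(p3 & p2) -> ~p1, 1   [[]-rule on 2 via 0R1]
14. ~(p3 & p2), 1   [~<>-rule on 7 via 0R1]
15. ~p1, 1   [->-rule on 13 (branches; this branch)]
16. ~p2, 1   [~&-rule on 14 (branches; this branch)]
Accessibility: 0R0, 0R1, 1R1
Branch closes: p2 and ~p2 both at 1.
Every branch closes (one shown): valid in T, hence also in S4, S5 (every theorem of T is a theorem of S4 and S5).
K-tableau for the negation ~([](<>(p3 & p2) -> ~p1) -> (<>(p3 & p2) -> ~p1)):
1. ~([](<>(p3 & p2) -> ~p1) -> (<>(p3 & p2) -> ~p1)), 0
2. [](<>(p3 & p2) -> ~p1), 0   [~->-rule on 1]
3. ~(<>(p3 & p2) -> ~p1), 0   [~->-rule on 1]
4. <>(p3 & p2), 0   [~->-rule on 3]
5. p1, 0   [~->-rule on 3]
6. p3 & p2, 1   [<>-rule on 4: fresh world 1, 0R1]
7. p3, 1   [&-rule on 6]
8. p2, 1   [&-rule on 6]
9. <>(p3 & p2) -> ~p1, 1   [[]-rule on 2 via 0R1]
10. ~p1, 1   [->-rule on 9 (branches; this branch)]
Accessibility: 0R1
Complete open branch: countermodel on a K-frame, so not valid in K.

T, S4, S5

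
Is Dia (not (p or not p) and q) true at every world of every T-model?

Not valid

Tableau for the negation not Dia (not (p or not p) and q):
1. not Dia (not (p or not p) and q), w0
2. not (not (p or not p) and q), w0
3. not q, w0
Accessibility: w0Rw0
The negation has an open branch (countermodel exists).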